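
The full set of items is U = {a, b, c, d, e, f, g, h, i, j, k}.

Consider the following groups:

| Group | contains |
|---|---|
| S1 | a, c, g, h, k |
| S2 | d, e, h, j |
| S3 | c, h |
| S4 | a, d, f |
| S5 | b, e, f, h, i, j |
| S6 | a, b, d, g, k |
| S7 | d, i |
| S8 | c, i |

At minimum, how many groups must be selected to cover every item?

3

Take {S1, S5, S6}. Their union is {a, b, c, d, e, f, g, h, i, j, k}, which is all 11 items.
No 2 of the 8 groups cover everything (all 28 combinations miss at least one item), so 3 is optimal.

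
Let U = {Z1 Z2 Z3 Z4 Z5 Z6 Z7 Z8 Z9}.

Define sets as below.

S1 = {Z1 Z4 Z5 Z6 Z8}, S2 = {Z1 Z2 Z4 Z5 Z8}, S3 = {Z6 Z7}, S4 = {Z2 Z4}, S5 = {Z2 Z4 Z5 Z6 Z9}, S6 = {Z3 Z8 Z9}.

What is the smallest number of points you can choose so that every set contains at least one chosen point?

Take H = {Z2, Z3, Z6}. Each listed set contains at least one of these, so H is a hitting set of size 3.
The sets S3, S4, S6 are pairwise disjoint, so any hitting set needs a separate point for each — at least 3. Hence 3 is optimal.

3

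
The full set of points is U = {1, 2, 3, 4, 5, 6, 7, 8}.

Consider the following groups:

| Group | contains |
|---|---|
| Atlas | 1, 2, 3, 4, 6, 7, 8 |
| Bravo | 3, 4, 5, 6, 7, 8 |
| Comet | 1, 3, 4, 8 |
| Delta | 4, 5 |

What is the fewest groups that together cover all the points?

Atlas and Bravo together: Atlas ∪ Bravo = {1, 2, 3, 4, 5, 6, 7, 8} — every point is covered.
No single group has all 8 points (the largest, Atlas, has 7), so 2 is optimal.

2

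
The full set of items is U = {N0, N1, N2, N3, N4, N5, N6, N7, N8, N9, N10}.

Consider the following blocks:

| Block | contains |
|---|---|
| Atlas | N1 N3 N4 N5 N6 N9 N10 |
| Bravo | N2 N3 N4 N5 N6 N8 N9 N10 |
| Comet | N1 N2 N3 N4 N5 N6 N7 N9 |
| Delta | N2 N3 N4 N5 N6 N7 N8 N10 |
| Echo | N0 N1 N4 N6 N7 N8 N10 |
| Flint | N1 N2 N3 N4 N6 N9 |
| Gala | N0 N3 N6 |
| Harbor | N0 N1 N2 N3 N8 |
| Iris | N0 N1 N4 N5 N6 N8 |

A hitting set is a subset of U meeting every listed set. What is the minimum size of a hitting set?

H = {N2, N6} meets every block (each contains at least one member of H), and |H| = 2.
No single item lies in every block, so at least 2 are needed and 2 is optimal.

2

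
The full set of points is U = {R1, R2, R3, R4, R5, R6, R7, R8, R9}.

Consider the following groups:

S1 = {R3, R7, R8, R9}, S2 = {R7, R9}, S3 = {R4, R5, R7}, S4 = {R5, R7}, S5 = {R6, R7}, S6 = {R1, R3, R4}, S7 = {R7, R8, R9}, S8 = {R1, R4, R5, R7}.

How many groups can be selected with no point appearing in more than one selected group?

2

S4, S6 are pairwise disjoint (S4={R5,R7}; S6={R1,R3,R4}).
Every remaining group overlaps one of these, and no 3 of the listed groups are pairwise disjoint, so 2 is the maximum.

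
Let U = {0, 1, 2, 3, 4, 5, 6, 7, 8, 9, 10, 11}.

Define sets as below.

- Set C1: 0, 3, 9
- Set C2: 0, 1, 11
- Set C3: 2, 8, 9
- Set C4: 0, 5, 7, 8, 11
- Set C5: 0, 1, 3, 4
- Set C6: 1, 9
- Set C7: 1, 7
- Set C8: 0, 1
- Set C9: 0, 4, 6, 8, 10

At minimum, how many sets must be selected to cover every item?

Take {C3, C4, C5, C9}. Their union is {0, 1, 2, 3, 4, 5, 6, 7, 8, 9, 10, 11}, which is all 12 items.
Only C3 contains 2, so C3 is forced; the remaining 9 items need at least 3 more sets (each remaining set adds at most 4) — so at least 4 sets are needed, and 4 is optimal.

4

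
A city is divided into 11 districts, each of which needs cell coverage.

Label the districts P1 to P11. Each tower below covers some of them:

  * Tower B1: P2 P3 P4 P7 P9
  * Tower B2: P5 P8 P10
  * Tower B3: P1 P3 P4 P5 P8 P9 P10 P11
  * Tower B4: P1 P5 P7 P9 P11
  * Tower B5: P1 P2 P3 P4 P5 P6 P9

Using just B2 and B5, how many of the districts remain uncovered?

Union of B2, B5 = {P1, P2, P3, P4, P5, P6, P8, P9, P10}.
Not covered: P7, P11 — 2 districts.

2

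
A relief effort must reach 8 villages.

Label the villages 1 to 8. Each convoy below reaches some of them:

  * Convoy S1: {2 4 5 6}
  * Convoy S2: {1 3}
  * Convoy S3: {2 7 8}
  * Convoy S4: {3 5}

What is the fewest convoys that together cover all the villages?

3

Take {S1, S2, S3}. Their union is {1, 2, 3, 4, 5, 6, 7, 8}, which is all 8 villages.
Only S2 contains 1, so S2 is forced; the remaining 6 villages need at least 2 more convoys (each remaining convoy adds at most 4) — so at least 3 convoys are needed, and 3 is optimal.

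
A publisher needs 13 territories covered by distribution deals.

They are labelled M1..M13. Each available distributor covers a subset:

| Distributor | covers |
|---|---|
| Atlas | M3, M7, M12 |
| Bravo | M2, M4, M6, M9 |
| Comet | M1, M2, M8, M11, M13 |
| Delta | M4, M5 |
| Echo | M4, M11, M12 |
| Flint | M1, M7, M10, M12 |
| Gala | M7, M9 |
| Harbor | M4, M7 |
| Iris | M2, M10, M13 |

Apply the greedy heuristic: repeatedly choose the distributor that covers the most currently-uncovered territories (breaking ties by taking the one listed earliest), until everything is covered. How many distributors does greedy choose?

Greedy: pick Comet (covers 5 new) → pick Atlas (covers 3 new) → pick Bravo (covers 3 new) → pick Delta (covers 1 new) → pick Flint (covers 1 new). Total picks: 5.

5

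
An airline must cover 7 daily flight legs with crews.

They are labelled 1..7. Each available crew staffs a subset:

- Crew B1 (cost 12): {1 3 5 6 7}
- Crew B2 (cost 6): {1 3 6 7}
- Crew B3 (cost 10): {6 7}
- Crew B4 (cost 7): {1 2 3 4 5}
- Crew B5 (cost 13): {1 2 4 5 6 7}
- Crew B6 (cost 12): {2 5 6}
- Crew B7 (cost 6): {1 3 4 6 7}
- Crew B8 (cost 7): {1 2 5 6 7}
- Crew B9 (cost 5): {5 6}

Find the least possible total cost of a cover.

B7, B8 together cover every leg (B7 ∪ B8 = {1, 2, 3, 4, 5, 6, 7}); total cost 6 + 7 = 13.
No covering selection has total cost below 13.

13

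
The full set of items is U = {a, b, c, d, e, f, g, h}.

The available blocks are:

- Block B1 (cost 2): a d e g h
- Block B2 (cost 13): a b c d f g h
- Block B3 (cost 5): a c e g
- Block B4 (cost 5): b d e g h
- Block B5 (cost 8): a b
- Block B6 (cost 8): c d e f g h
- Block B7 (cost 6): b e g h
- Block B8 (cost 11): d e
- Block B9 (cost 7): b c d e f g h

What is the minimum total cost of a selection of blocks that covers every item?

9

B1, B9 together cover every item (B1 ∪ B9 = {a, b, c, d, e, f, g, h}); total cost 2 + 7 = 9.
No covering selection has total cost below 9.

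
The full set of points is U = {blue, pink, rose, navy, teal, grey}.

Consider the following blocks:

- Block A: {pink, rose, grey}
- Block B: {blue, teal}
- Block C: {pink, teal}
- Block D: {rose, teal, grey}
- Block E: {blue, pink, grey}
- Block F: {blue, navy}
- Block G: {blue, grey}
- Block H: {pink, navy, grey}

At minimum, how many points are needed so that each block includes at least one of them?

3

Take T = {blue, teal, grey}. Each listed block contains at least one of these, so T is a hitting set of size 3.
No choice of 2 points meets every block, so 3 is the minimum.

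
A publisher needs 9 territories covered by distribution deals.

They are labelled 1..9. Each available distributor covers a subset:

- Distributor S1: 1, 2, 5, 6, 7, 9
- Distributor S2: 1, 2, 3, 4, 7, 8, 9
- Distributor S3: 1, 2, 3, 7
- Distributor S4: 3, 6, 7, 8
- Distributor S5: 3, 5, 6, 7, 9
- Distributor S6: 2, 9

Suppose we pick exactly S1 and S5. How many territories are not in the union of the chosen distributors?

2

Union of S1, S5 = {1, 2, 3, 5, 6, 7, 9}.
Not covered: 4, 8 — 2 territories.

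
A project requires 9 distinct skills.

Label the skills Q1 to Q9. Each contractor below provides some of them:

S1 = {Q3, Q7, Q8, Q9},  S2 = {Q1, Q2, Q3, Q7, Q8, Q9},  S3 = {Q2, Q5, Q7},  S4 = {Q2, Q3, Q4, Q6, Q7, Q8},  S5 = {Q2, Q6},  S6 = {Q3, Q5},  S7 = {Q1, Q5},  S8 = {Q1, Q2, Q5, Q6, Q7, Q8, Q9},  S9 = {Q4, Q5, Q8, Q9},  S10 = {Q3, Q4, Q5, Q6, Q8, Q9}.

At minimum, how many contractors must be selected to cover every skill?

S2 and S10 together: S2 ∪ S10 = {Q1, Q2, Q3, Q4, Q5, Q6, Q7, Q8, Q9} — every skill is covered.
No single contractor has all 9 skills (the largest, S8, has 7), so 2 is optimal.

2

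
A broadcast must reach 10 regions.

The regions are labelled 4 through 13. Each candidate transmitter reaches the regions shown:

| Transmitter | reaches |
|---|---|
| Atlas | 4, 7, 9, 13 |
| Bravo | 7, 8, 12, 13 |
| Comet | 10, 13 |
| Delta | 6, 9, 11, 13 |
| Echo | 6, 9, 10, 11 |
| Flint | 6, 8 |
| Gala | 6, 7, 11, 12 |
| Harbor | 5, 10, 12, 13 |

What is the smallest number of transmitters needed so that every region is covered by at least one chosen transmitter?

Atlas and Bravo and Echo and Harbor together: Atlas ∪ Bravo ∪ Echo ∪ Harbor = {4, 5, 6, 7, 8, 9, 10, 11, 12, 13} — every region is covered.
No 3 of the 8 transmitters cover everything (all 56 combinations miss at least one region), so 4 is optimal.

4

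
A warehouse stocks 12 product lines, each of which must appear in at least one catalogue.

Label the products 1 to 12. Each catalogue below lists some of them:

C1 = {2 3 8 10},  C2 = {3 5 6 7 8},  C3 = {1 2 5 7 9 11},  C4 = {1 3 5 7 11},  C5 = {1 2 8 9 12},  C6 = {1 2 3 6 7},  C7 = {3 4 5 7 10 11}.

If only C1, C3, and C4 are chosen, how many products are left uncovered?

Union of C1, C3, C4 = {1, 2, 3, 5, 7, 8, 9, 10, 11}.
Not covered: 4, 6, 12 — 3 products.

3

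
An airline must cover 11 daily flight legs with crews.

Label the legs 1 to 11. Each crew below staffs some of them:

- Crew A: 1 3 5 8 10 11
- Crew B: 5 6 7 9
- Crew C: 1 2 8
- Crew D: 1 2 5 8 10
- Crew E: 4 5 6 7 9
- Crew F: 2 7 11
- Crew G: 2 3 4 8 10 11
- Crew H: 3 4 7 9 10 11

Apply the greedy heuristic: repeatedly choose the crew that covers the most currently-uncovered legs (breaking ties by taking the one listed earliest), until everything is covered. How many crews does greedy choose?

3

Greedy: pick A (covers 6 new) → pick E (covers 4 new) → pick C (covers 1 new). Total picks: 3.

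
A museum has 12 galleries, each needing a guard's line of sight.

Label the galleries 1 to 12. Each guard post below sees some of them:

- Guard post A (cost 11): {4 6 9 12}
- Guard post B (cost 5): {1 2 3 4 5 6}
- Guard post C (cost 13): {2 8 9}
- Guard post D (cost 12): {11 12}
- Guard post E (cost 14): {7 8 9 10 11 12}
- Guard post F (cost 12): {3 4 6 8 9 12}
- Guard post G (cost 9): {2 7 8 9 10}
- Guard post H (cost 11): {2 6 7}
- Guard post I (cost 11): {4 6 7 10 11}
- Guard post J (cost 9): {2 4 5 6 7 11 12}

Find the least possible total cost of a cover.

B, E together cover every gallery (B ∪ E = {1, 2, 3, 4, 5, 6, 7, 8, 9, 10, 11, 12}); total cost 5 + 14 = 19.
The greedy pick B, G, J costs 23; no covering selection beats 19.

19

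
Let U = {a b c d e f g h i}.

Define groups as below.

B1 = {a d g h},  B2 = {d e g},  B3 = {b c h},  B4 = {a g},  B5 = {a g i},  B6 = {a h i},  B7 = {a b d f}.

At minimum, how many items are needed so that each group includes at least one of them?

T = {a, b, g} meets every group (each contains at least one member of T), and |T| = 3.
No choice of 2 items meets every group, so 3 is the minimum.

3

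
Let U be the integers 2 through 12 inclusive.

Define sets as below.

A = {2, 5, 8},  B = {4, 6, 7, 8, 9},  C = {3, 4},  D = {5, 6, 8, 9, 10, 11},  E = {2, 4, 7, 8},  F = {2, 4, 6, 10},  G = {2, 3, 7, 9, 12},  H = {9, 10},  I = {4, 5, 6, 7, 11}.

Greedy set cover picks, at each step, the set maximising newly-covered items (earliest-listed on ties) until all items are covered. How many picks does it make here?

Greedy: pick D (covers 6 new) → pick G (covers 4 new) → pick B (covers 1 new). Total picks: 3.

3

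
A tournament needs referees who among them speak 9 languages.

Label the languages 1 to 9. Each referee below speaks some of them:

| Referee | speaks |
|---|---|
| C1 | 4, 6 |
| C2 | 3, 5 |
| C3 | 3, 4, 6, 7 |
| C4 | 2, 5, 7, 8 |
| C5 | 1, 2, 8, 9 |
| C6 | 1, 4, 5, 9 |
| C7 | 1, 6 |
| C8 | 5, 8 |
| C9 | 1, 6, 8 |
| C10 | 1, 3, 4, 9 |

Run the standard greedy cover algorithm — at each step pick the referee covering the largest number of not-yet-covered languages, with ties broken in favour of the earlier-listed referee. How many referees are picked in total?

3

Greedy: pick C3 (covers 4 new) → pick C5 (covers 4 new) → pick C2 (covers 1 new). Total picks: 3.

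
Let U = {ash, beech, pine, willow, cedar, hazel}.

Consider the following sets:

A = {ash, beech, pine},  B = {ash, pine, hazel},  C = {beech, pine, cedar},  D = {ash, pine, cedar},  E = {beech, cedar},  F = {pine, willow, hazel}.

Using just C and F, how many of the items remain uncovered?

1

Union of C, F = {beech, pine, willow, cedar, hazel}.
Not covered: ash — 1 item.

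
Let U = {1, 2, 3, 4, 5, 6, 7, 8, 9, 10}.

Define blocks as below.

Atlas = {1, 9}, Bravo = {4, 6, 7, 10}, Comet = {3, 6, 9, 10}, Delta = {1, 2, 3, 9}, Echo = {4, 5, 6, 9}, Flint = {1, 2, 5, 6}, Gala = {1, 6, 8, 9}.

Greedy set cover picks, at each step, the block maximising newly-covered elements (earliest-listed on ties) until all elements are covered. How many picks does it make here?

Greedy: pick Bravo (covers 4 new) → pick Delta (covers 4 new) → pick Echo (covers 1 new) → pick Gala (covers 1 new). Total picks: 4.

4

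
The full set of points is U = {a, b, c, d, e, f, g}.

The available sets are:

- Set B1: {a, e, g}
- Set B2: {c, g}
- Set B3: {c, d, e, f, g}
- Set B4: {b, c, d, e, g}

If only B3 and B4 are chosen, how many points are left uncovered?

1

Union of B3, B4 = {b, c, d, e, f, g}.
Not covered: a — 1 point.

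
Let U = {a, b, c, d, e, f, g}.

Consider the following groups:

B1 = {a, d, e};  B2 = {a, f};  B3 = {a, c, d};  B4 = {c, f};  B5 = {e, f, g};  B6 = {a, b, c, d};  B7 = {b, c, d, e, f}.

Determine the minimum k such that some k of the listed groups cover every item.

2

B5 and B6 together: B5 ∪ B6 = {a, b, c, d, e, f, g} — every item is covered.
No single group has all 7 items (the largest, B7, has 5), so 2 is optimal.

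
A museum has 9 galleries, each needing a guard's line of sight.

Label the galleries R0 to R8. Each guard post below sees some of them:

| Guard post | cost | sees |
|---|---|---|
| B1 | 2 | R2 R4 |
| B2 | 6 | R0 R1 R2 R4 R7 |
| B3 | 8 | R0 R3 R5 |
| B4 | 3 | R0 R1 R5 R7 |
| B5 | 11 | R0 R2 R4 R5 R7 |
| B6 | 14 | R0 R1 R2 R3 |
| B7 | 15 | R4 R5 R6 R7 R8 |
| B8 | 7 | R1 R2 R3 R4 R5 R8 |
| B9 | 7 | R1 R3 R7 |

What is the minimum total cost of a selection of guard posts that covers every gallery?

B4, B7, B8 together cover every gallery (B4 ∪ B7 ∪ B8 = {R0, R1, R2, R3, R4, R5, R6, R7, R8}); total cost 3 + 15 + 7 = 25.
The greedy pick B4, B1, B8, B7 costs 27; no covering selection beats 25.

25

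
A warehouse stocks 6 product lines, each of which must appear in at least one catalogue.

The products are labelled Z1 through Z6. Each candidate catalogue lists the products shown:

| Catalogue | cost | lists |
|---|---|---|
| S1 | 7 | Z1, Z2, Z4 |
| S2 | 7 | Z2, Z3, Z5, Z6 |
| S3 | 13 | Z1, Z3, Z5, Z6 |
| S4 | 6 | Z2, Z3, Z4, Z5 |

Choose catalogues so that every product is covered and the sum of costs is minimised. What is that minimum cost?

S1, S2 together cover every product (S1 ∪ S2 = {Z1, Z2, Z3, Z4, Z5, Z6}); total cost 7 + 7 = 14.
The greedy pick S4, S3 costs 19; no covering selection beats 14.

14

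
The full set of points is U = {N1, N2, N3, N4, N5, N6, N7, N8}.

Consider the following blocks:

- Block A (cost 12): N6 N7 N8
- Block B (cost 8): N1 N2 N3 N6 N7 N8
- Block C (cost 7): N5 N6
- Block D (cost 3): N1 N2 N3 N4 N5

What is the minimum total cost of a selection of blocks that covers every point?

B, D together cover every point (B ∪ D = {N1, N2, N3, N4, N5, N6, N7, N8}); total cost 8 + 3 = 11.
No covering selection has total cost below 11.

11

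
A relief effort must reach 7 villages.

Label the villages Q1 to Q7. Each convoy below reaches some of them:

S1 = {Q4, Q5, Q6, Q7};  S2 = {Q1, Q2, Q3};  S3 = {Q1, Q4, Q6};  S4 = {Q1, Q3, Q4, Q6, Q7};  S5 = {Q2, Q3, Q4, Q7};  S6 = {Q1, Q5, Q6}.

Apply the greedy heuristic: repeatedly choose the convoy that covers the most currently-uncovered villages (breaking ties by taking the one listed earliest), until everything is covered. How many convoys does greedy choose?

3

Greedy: pick S4 (covers 5 new) → pick S1 (covers 1 new) → pick S2 (covers 1 new). Total picks: 3.
(The true minimum cover uses only 2 convoys, so greedy is not optimal here.)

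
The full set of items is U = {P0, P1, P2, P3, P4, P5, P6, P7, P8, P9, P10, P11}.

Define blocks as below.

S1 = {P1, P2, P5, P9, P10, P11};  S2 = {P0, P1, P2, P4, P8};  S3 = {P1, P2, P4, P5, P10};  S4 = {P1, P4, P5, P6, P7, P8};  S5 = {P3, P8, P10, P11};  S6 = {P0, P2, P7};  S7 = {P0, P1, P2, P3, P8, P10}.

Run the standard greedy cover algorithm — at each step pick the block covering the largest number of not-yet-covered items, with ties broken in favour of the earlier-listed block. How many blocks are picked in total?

3

Greedy: pick S1 (covers 6 new) → pick S4 (covers 4 new) → pick S7 (covers 2 new). Total picks: 3.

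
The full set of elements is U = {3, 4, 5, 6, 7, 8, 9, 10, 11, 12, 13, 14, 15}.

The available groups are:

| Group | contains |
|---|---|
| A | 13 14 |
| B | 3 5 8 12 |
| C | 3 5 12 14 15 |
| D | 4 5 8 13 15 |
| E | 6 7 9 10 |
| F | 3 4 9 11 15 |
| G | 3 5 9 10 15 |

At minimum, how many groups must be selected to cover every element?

A and B and E and F together: A ∪ B ∪ E ∪ F = {3, 4, 5, 6, 7, 8, 9, 10, 11, 12, 13, 14, 15} — every element is covered.
Only F contains 11, so F is forced; the remaining 8 elements need at least 3 more groups (each remaining group adds at most 3) — so at least 4 groups are needed, and 4 is optimal.

4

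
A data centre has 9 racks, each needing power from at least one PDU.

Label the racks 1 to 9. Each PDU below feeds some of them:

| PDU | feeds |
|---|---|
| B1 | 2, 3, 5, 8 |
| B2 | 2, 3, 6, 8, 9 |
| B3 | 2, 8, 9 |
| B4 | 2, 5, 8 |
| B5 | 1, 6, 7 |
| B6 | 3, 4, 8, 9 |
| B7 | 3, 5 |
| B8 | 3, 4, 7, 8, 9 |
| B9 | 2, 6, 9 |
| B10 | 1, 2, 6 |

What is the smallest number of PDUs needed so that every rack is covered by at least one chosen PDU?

B1 and B5 and B6 together: B1 ∪ B5 ∪ B6 = {1, 2, 3, 4, 5, 6, 7, 8, 9} — every rack is covered.
No 2 of the 10 PDUs cover everything (all 45 combinations miss at least one rack), so 3 is optimal.

3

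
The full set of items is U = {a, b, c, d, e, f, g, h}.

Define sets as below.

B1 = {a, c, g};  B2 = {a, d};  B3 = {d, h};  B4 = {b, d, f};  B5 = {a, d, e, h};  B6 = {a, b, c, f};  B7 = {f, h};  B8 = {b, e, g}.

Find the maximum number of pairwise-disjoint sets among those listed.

3

B2, B7, B8 are pairwise disjoint (B2={a,d}; B7={f,h}; B8={b,e,g}).
Every remaining set overlaps one of these, and no 4 of the listed sets are pairwise disjoint, so 3 is the maximum.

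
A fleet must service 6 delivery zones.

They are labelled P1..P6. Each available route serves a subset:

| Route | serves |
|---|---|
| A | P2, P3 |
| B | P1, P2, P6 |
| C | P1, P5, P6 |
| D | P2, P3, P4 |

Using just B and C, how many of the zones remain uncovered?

Union of B, C = {P1, P2, P5, P6}.
Not covered: P3, P4 — 2 zones.

2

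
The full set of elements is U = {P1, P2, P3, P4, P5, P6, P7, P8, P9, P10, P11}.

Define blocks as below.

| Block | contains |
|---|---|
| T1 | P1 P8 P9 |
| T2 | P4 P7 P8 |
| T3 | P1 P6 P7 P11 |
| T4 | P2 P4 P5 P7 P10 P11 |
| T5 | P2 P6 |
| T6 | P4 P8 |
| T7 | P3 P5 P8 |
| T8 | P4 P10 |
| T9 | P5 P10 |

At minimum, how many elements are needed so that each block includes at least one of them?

H = {P6, P8, P10} meets every block (each contains at least one member of H), and |H| = 3.
The blocks T1, T5, T9 are pairwise disjoint, so any hitting set needs a separate element for each — at least 3. Hence 3 is optimal.

3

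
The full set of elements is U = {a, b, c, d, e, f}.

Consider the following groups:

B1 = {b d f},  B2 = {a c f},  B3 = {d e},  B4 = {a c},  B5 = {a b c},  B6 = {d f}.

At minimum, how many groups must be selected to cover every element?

3

Take {B1, B3, B4}. Their union is {a, b, c, d, e, f}, which is all 6 elements.
Only B3 contains e, so B3 is forced; the remaining 4 elements need at least 2 more groups (each remaining group adds at most 3) — so at least 3 groups are needed, and 3 is optimal.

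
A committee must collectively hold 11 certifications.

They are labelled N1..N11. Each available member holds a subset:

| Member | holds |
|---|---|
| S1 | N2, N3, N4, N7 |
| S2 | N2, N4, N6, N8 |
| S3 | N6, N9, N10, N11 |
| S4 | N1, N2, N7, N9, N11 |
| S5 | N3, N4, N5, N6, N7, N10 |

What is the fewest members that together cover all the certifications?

3

S2 and S4 and S5 together: S2 ∪ S4 ∪ S5 = {N1, N2, N3, N4, N5, N6, N7, N8, N9, N10, N11} — every certification is covered.
Only S4 contains N1, so S4 is forced; the remaining 6 certifications need at least 2 more members (each remaining member adds at most 5) — so at least 3 members are needed, and 3 is optimal.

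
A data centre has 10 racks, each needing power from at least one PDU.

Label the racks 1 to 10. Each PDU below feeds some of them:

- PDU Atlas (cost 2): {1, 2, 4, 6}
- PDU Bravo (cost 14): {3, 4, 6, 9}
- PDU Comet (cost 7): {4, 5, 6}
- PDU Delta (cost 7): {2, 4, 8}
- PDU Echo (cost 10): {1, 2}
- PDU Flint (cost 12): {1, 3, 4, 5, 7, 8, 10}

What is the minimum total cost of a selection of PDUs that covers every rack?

Atlas, Bravo, Flint together cover every rack (Atlas ∪ Bravo ∪ Flint = {1, 2, 3, 4, 5, 6, 7, 8, 9, 10}); total cost 2 + 14 + 12 = 28.
No covering selection has total cost below 28.

28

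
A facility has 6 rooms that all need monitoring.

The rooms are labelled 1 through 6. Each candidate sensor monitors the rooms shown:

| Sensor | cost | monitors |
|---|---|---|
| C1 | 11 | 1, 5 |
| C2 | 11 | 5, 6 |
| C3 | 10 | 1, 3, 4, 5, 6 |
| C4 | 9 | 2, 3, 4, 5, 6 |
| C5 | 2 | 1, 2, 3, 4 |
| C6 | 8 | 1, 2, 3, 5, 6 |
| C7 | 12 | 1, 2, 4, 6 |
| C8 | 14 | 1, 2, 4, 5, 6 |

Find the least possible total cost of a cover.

10

C5, C6 together cover every room (C5 ∪ C6 = {1, 2, 3, 4, 5, 6}); total cost 2 + 8 = 10.
No covering selection has total cost below 10.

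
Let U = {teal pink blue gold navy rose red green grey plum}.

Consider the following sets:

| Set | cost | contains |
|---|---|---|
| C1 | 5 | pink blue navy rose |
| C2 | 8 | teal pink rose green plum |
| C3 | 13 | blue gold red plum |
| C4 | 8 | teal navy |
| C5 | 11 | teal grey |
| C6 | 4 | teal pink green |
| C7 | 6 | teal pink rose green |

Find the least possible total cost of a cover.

C1, C3, C5, C6 together cover every element (C1 ∪ C3 ∪ C5 ∪ C6 = {teal, pink, blue, gold, navy, rose, red, green, grey, plum}); total cost 5 + 13 + 11 + 4 = 33.
No covering selection has total cost below 33.

33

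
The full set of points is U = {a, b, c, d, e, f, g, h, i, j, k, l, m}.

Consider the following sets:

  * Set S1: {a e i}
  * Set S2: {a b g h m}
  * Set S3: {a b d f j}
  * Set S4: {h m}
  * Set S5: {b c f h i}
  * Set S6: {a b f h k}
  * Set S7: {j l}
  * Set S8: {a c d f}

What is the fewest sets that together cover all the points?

5

S1 and S2 and S6 and S7 and S8 together: S1 ∪ S2 ∪ S6 ∪ S7 ∪ S8 = {a, b, c, d, e, f, g, h, i, j, k, l, m} — every point is covered.
Only S6 contains k, so S6 is forced; the remaining 8 points need at least 4 more sets (each remaining set adds at most 2) — so at least 5 sets are needed, and 5 is optimal.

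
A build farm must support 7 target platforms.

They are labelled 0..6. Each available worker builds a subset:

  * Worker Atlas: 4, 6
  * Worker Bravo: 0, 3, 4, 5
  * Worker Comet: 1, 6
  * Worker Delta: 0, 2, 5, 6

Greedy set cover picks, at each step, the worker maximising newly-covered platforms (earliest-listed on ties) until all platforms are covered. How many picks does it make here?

3

Greedy: pick Bravo (covers 4 new) → pick Comet (covers 2 new) → pick Delta (covers 1 new). Total picks: 3.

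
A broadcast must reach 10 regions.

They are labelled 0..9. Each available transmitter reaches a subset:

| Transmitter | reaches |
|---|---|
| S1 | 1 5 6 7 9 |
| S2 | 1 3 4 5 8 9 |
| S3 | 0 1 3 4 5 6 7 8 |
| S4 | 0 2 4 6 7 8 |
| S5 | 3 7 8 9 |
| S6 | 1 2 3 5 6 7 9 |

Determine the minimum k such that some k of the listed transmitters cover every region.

2

Take {S3, S6}. Their union is {0, 1, 2, 3, 4, 5, 6, 7, 8, 9}, which is all 10 regions.
No single transmitter has all 10 regions (the largest, S3, has 8), so 2 is optimal.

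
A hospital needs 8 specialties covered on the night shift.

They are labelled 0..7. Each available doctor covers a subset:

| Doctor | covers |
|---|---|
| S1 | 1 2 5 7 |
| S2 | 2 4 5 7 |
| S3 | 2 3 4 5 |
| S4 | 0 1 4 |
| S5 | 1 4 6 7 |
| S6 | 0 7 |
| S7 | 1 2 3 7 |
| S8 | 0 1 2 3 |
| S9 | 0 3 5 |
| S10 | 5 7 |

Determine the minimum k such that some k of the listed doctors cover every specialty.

S1 and S5 and S9 together: S1 ∪ S5 ∪ S9 = {0, 1, 2, 3, 4, 5, 6, 7} — every specialty is covered.
Only S5 contains 6, so S5 is forced; the remaining 4 specialties need at least 2 more doctors (each remaining doctor adds at most 3) — so at least 3 doctors are needed, and 3 is optimal.

3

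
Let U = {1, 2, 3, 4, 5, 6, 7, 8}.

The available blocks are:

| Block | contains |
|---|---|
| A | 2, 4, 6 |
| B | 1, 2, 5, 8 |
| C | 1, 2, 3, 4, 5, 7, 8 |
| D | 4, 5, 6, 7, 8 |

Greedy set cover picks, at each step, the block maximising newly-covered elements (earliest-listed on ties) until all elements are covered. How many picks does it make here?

2

Greedy: pick C (covers 7 new) → pick A (covers 1 new). Total picks: 2.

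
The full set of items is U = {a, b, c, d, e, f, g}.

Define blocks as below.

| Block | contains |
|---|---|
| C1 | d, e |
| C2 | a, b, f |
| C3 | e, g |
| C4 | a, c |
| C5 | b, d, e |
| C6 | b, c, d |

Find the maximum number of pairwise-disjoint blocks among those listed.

C1, C2 are pairwise disjoint (C1={d,e}; C2={a,b,f}).
Every remaining block overlaps one of these, and no 3 of the listed blocks are pairwise disjoint, so 2 is the maximum.

2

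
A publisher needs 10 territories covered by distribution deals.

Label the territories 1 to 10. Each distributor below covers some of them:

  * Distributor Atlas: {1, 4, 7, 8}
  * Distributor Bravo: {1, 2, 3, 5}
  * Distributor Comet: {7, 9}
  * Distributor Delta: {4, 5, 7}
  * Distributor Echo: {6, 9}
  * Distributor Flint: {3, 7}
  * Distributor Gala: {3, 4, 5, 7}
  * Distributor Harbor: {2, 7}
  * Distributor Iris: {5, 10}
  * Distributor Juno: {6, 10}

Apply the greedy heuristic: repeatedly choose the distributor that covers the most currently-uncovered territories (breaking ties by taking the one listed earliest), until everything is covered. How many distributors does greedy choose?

4

Greedy: pick Atlas (covers 4 new) → pick Bravo (covers 3 new) → pick Echo (covers 2 new) → pick Iris (covers 1 new). Total picks: 4.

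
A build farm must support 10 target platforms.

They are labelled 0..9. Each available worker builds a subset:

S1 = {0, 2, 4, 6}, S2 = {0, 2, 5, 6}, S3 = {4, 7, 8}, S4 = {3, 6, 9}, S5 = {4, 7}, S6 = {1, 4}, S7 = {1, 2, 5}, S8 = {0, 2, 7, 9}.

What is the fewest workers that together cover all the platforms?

4

Take {S2, S3, S4, S7}. Their union is {0, 1, 2, 3, 4, 5, 6, 7, 8, 9}, which is all 10 platforms.
Only S4 contains 3, so S4 is forced; the remaining 7 platforms need at least 3 more workers (each remaining worker adds at most 3) — so at least 4 workers are needed, and 4 is optimal.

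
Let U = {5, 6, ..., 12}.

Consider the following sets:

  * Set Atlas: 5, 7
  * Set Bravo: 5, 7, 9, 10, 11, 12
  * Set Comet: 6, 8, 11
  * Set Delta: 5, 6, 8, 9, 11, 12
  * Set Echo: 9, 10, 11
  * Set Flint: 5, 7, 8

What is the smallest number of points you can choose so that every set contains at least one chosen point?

2

The 2 points {7, 11} hit every set.
The sets Atlas, Echo are pairwise disjoint, so any hitting set needs a separate point for each — at least 2. Hence 2 is optimal.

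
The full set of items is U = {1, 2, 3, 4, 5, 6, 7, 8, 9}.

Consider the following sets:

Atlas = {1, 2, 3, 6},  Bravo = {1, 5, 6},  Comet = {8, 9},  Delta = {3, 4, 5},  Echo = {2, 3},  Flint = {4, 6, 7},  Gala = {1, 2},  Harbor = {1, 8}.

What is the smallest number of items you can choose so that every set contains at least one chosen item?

H = {2, 4, 6, 8} meets every set (each contains at least one member of H), and |H| = 4.
No choice of 3 items meets every set, so 4 is the minimum.

4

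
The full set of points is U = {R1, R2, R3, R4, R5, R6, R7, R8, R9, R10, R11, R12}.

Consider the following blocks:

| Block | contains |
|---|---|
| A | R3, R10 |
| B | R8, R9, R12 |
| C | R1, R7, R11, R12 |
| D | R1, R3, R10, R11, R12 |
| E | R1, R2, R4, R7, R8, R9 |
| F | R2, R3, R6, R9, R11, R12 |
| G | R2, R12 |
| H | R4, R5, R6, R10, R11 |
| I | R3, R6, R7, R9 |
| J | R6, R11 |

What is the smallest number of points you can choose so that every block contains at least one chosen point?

4

T = {R1, R3, R11, R12} meets every block (each contains at least one member of T), and |T| = 4.
No choice of 3 points meets every block, so 4 is the minimum.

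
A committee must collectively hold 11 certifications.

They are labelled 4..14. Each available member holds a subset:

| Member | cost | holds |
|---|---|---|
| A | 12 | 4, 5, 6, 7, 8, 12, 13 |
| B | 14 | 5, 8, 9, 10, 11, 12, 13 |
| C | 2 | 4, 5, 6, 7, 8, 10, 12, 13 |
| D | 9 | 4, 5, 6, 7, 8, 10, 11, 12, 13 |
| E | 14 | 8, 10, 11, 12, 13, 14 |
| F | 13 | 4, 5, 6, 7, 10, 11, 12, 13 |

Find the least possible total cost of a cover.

30

B, C, E together cover every certification (B ∪ C ∪ E = {4, 5, 6, 7, 8, 9, 10, 11, 12, 13, 14}); total cost 14 + 2 + 14 = 30.
No covering selection has total cost below 30.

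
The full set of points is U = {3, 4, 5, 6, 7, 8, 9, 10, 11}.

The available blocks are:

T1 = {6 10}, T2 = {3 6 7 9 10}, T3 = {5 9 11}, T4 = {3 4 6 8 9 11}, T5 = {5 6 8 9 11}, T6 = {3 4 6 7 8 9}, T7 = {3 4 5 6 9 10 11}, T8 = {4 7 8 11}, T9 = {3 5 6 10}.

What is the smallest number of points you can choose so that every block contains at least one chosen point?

2

Take H = {6, 11}. Each listed block contains at least one of these, so H is a hitting set of size 2.
The blocks T1, T3 are pairwise disjoint, so any hitting set needs a separate point for each — at least 2. Hence 2 is optimal.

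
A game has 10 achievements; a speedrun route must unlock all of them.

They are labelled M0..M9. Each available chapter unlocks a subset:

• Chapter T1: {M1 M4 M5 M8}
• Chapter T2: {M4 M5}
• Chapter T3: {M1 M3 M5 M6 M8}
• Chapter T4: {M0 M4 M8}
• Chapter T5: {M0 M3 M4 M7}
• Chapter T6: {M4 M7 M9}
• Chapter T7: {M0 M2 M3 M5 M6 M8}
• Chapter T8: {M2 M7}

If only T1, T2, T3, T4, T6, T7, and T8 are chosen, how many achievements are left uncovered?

0

Union of T1, T2, T3, T4, T6, T7, T8 = {M0, M1, M2, M3, M4, M5, M6, M7, M8, M9} — that's every achievement, so 0 are uncovered.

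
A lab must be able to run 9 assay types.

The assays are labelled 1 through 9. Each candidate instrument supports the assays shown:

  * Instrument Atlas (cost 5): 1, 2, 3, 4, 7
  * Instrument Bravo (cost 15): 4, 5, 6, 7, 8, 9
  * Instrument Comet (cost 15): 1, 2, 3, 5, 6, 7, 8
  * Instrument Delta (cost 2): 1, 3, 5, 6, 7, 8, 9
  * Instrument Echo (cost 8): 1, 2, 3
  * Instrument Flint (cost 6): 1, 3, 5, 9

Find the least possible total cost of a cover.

Atlas, Delta together cover every assay (Atlas ∪ Delta = {1, 2, 3, 4, 5, 6, 7, 8, 9}); total cost 5 + 2 = 7.
No covering selection has total cost below 7.

7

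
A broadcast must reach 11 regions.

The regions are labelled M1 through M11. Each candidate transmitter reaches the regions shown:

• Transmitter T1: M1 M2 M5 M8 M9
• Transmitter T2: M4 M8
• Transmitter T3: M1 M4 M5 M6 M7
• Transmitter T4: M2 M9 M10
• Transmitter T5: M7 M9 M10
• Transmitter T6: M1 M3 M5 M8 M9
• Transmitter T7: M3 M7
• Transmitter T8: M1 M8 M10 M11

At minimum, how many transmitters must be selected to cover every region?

T1 and T3 and T6 and T8 together: T1 ∪ T3 ∪ T6 ∪ T8 = {M1, M2, M3, M4, M5, M6, M7, M8, M9, M10, M11} — every region is covered.
No 3 of the 8 transmitters cover everything (all 56 combinations miss at least one region), so 4 is optimal.

4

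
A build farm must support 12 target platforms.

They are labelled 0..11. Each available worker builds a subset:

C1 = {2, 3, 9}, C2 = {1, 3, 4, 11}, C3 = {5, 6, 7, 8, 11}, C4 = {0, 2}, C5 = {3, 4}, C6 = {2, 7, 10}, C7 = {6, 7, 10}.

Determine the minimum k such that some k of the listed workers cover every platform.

C1 and C2 and C3 and C4 and C6 together: C1 ∪ C2 ∪ C3 ∪ C4 ∪ C6 = {0, 1, 2, 3, 4, 5, 6, 7, 8, 9, 10, 11} — every platform is covered.
No 4 of the 7 workers cover everything (all 35 combinations miss at least one platform), so 5 is optimal.

5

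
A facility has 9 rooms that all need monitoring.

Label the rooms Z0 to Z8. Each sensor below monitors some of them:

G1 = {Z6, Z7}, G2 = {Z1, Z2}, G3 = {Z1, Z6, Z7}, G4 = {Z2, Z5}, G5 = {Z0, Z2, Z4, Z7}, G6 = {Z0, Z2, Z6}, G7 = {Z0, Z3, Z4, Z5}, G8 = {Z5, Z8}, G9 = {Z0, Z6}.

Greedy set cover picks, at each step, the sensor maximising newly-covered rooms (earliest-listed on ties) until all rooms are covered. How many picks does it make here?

Greedy: pick G5 (covers 4 new) → pick G3 (covers 2 new) → pick G7 (covers 2 new) → pick G8 (covers 1 new). Total picks: 4.

4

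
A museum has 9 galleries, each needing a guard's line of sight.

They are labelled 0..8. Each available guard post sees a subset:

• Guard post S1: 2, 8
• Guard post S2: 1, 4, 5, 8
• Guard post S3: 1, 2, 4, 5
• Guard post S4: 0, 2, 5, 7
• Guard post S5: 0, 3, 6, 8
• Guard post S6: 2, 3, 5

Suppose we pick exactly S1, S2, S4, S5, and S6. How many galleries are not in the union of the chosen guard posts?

0

Union of S1, S2, S4, S5, S6 = {0, 1, 2, 3, 4, 5, 6, 7, 8} — that's every gallery, so 0 are uncovered.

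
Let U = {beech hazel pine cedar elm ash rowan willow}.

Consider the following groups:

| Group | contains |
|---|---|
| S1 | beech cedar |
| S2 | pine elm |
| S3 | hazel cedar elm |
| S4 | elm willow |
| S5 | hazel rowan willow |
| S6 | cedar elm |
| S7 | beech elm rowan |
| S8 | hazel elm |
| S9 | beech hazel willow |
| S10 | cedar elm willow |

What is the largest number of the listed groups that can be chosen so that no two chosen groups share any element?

3

S1, S2, S5 are pairwise disjoint (S1={beech,cedar}; S2={pine,elm}; S5={hazel,rowan,willow}).
Every remaining group overlaps one of these, and no 4 of the listed groups are pairwise disjoint, so 3 is the maximum.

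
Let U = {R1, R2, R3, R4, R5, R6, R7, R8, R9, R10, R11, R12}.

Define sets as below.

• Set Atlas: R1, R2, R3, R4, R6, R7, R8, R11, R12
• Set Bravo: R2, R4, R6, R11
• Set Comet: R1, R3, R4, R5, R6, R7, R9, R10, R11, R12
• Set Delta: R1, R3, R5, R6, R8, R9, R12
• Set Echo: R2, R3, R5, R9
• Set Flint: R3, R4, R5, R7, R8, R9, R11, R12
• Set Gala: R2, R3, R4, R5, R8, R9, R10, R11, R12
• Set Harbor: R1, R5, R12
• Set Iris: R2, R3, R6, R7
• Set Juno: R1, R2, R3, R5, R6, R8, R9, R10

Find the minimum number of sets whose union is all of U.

Take {Flint, Juno}. Their union is {R1, R2, R3, R4, R5, R6, R7, R8, R9, R10, R11, R12}, which is all 12 points.
No single set has all 12 points (the largest, Comet, has 10), so 2 is optimal.

2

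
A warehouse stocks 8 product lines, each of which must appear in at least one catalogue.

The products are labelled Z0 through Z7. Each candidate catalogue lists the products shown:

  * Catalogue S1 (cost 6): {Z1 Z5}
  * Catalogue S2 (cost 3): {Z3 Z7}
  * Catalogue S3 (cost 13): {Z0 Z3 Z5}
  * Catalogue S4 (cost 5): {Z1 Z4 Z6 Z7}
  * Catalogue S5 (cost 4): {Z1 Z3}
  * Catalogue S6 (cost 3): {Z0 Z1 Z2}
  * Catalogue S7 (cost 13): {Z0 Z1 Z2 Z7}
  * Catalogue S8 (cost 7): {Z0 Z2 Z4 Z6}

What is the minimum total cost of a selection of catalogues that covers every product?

S1, S2, S8 together cover every product (S1 ∪ S2 ∪ S8 = {Z0, Z1, Z2, Z3, Z4, Z5, Z6, Z7}); total cost 6 + 3 + 7 = 16.
The greedy pick S6, S2, S4, S1 costs 17; no covering selection beats 16.

16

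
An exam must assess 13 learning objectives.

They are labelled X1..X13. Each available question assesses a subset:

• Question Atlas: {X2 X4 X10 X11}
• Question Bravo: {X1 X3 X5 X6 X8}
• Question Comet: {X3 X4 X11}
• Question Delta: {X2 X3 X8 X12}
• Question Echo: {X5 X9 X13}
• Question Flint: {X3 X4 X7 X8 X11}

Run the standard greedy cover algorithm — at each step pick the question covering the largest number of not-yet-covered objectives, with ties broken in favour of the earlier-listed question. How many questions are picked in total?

5

Greedy: pick Bravo (covers 5 new) → pick Atlas (covers 4 new) → pick Echo (covers 2 new) → pick Delta (covers 1 new) → pick Flint (covers 1 new). Total picks: 5.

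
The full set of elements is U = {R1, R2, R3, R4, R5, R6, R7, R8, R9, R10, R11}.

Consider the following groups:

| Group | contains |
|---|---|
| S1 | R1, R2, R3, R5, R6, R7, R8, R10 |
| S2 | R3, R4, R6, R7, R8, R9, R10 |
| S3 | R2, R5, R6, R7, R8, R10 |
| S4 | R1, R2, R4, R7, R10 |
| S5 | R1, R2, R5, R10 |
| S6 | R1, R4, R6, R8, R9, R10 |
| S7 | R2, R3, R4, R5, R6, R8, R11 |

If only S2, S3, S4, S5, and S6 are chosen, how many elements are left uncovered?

1

Union of S2, S3, S4, S5, S6 = {R1, R2, R3, R4, R5, R6, R7, R8, R9, R10}.
Not covered: R11 — 1 element.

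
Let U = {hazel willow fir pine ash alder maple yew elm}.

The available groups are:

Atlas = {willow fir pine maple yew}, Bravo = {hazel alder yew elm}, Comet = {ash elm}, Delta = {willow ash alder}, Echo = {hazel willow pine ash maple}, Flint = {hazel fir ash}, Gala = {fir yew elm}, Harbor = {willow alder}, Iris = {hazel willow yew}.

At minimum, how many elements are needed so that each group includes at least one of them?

The 3 elements {willow, fir, elm} hit every group.
No choice of 2 elements meets every group, so 3 is the minimum.

3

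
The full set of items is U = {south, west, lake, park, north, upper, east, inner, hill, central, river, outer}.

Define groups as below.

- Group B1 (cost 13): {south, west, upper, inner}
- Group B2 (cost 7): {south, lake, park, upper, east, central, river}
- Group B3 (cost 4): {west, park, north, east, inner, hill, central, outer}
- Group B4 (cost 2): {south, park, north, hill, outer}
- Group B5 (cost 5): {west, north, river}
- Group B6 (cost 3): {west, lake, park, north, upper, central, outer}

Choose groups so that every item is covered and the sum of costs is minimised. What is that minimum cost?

B2, B3 together cover every item (B2 ∪ B3 = {south, west, lake, park, north, upper, east, inner, hill, central, river, outer}); total cost 7 + 4 = 11.
The greedy pick B4, B6, B3, B5 costs 14; no covering selection beats 11.

11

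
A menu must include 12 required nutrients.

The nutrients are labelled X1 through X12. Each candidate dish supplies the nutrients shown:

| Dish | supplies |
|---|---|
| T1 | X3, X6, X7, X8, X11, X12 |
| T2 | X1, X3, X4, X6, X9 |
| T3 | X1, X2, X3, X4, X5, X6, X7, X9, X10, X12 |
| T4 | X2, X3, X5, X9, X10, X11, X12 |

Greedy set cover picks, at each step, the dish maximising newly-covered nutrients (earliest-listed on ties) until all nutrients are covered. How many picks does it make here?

Greedy: pick T3 (covers 10 new) → pick T1 (covers 2 new). Total picks: 2.

2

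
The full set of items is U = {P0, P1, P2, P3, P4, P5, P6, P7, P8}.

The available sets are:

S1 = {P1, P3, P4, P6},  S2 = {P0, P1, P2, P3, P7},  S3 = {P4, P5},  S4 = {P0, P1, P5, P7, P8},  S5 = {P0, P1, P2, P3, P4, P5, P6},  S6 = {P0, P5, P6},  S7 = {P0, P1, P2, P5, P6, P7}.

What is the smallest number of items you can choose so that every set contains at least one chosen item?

2

Take H = {P1, P5}. Each listed set contains at least one of these, so H is a hitting set of size 2.
The sets S2, S3 are pairwise disjoint, so any hitting set needs a separate item for each — at least 2. Hence 2 is optimal.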